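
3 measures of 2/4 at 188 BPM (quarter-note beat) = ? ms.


Quarter-note beat duration = 60000 / 188 ms
Beats per measure (2/4) = 2
One measure = 2 × 60000 / 188 = 120000 / 188 ms
3 measures = 3 × 120000 / 188 = 360000 / 188
= 1914.9 ms


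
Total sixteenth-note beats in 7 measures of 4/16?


Step by step:
Time signature 4/16: the bottom number 16 means the sixteenth note gets one count
The top number 4 means 4 sixteenth-note beats per measure
Total = 4 × 7 measures
= 28 sixteenth-note beats


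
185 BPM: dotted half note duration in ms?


One quarter-note beat = 60000 / BPM = 60000 / 185 ms
Dotted half note = 3 × quarter note
Duration = 3 × 60000 / 185 = 180000 / 185
= 973.0 ms


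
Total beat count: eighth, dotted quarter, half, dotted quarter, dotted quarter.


Beat values:
  eighth = 0.5 beats
  dotted quarter = 1.5 beats
  half = 2 beats
  dotted quarter = 1.5 beats
  dotted quarter = 1.5 beats
Sum = 0.5 + 1.5 + 2 + 1.5 + 1.5
= 7 beats


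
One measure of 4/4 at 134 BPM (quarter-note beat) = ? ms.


Quarter-note beat duration = 60000 / 134 ms
Beats per measure (4/4) = 4
One measure = 4 × 60000 / 134 = 240000 / 134 ms
= 1791.0 ms


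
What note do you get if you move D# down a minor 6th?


Working:
minor 6th: 6 letter names, 8 semitones
Letter: D - 5 → F
Pitch: D# - 8 semitones, spelled as an F → F##
= F##


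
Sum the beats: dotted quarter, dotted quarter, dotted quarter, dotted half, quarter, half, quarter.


Step by step:
Beat values:
  dotted quarter = 1.5 beats
  dotted quarter = 1.5 beats
  dotted quarter = 1.5 beats
  dotted half = 3 beats
  quarter = 1 beat
  half = 2 beats
  quarter = 1 beat
Sum = 1.5 + 1.5 + 1.5 + 3 + 1 + 2 + 1
= 11.5 beats


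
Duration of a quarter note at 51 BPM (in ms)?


Let's work it out.
One quarter-note beat = 60000 / BPM = 60000 / 51 ms
Duration = 60000 / 51
= 1176.5 ms


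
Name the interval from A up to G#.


Letter names: A → G spans 7 letter names → a 7th
Semitones: A → G# = 11 half-steps
A 7th of 11 semitones is a major 7th
= major 7th


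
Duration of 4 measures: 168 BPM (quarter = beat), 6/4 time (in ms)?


Quarter-note beat duration = 60000 / 168 ms
Beats per measure (6/4) = 6
One measure = 6 × 60000 / 168 = 360000 / 168 ms
4 measures = 4 × 360000 / 168 = 1440000 / 168
= 8571.4 ms


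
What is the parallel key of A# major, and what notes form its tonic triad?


Parallel keys share the same tonic but differ in mode
A# major → parallel is A# minor
Tonic triad of A# minor = A# C# E#
= A# minor; triad = A# C# E#


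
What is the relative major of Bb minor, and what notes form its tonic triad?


Working:
The relative major shares the key signature and is a minor 3rd above the minor tonic
A minor 3rd above Bb is Db
→ relative major of Bb minor is Db major
Tonic triad of Db major = root + major 3rd + perfect 5th = Db F Ab
= Db major; triad = Db F Ab


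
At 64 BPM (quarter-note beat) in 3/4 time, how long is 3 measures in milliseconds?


Quarter-note beat duration = 60000 / 64 ms
Beats per measure (3/4) = 3
One measure = 3 × 60000 / 64 = 180000 / 64 ms
3 measures = 3 × 180000 / 64 = 540000 / 64
= 8437.5 ms


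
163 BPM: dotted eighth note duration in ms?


One quarter-note beat = 60000 / BPM = 60000 / 163 ms
Dotted eighth note = 3/4 × quarter note
Duration = 3/4 × 60000 / 163 = 45000 / 163
= 276.1 ms


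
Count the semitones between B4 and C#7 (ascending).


Working:
Absolute semitone position = octave×12 + chromatic position
B4: 4×12 + 11 = 59
C#7: 7×12 + 1 = 85
Difference = 85 - 59 = 26
= 26 semitones


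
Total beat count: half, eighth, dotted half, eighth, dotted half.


Let's work it out.
Beat values:
  half = 2 beats
  eighth = 0.5 beats
  dotted half = 3 beats
  eighth = 0.5 beats
  dotted half = 3 beats
Sum = 2 + 0.5 + 3 + 0.5 + 3
= 9 beats


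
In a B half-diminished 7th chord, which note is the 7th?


Step by step:
Half-diminished 7th chord = root + minor 3rd + diminished 5th + minor 7th
Seventh chords stack in thirds, so the letter names are B-D-F-A
Root: B
Minor 3rd above B: D
Diminished 5th above B: F
Minor 7th above B: A
The 7th = A


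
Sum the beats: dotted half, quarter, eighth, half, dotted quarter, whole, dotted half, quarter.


Step by step:
Beat values:
  dotted half = 3 beats
  quarter = 1 beat
  eighth = 0.5 beats
  half = 2 beats
  dotted quarter = 1.5 beats
  whole = 4 beats
  dotted half = 3 beats
  quarter = 1 beat
Sum = 3 + 1 + 0.5 + 2 + 1.5 + 4 + 3 + 1
= 16 beats


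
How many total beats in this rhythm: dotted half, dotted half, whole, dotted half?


Solution.
Beat values:
  dotted half = 3 beats
  dotted half = 3 beats
  whole = 4 beats
  dotted half = 3 beats
Sum = 3 + 3 + 4 + 3
= 13 beats


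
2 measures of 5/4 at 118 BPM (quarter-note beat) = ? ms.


Quarter-note beat duration = 60000 / 118 ms
Beats per measure (5/4) = 5
One measure = 5 × 60000 / 118 = 300000 / 118 ms
2 measures = 2 × 300000 / 118 = 600000 / 118
= 5084.7 ms


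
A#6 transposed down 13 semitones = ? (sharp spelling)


Let's work it out.
A#6: chromatic position 10 in octave 6 → absolute = 6×12 + 10 = 82
Transpose down 13: 82 - 13 = 69
69 = 5×12 + 9 → A in octave 5
Result = A5


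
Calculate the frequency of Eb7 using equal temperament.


Step by step:
f = 440 × 2^(n/12) where n = semitones from A4
Eb7: 30 semitones from A4
f = 440 × 2^(30/12)
f = 2489.02 Hz


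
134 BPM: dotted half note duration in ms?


Step by step:
One quarter-note beat = 60000 / BPM = 60000 / 134 ms
Dotted half note = 3 × quarter note
Duration = 3 × 60000 / 134 = 180000 / 134
= 1343.3 ms


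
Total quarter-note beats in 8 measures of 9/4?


Time signature 9/4: the bottom number 4 means the quarter note gets one count
The top number 9 means 9 quarter-note beats per measure
Total = 9 × 8 measures
= 72 quarter-note beats


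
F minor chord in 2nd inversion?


Let's work it out.
Root position: F Ab C
2nd inversion: move root and 3rd up an octave
Bass note: C
Notes (bottom to top) = C F Ab


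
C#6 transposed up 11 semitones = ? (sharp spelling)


C#6: chromatic position 1 in octave 6 → absolute = 6×12 + 1 = 73
Transpose up 11: 73 + 11 = 84
84 = 7×12 + 0 → C in octave 7
Result = C7


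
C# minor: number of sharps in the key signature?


Reasoning:
Sharp minor keys follow the circle of fifths: A(0), E(1), B(2), F#(3), C#(4), G#(5), D#(6), A#(7)
C# minor has 4 sharps
Order of sharps: F# C# G# D# A# E# B# → first 4: F#, C#, G#, D#
= 4 sharps


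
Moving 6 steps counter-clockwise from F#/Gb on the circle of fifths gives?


Each counter-clockwise step moves down a perfect 5th (= up a perfect 4th)
From F#/Gb: F#/Gb → B → E → A → D → G → C
= C


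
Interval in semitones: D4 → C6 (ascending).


Absolute semitone position = octave×12 + chromatic position
D4: 4×12 + 2 = 50
C6: 6×12 + 0 = 72
Difference = 72 - 50 = 22
= 22 semitones


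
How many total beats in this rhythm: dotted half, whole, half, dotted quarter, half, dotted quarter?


Working:
Beat values:
  dotted half = 3 beats
  whole = 4 beats
  half = 2 beats
  dotted quarter = 1.5 beats
  half = 2 beats
  dotted quarter = 1.5 beats
Sum = 3 + 4 + 2 + 1.5 + 2 + 1.5
= 14 beats


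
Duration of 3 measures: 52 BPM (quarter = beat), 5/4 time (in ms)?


Step by step:
Quarter-note beat duration = 60000 / 52 ms
Beats per measure (5/4) = 5
One measure = 5 × 60000 / 52 = 300000 / 52 ms
3 measures = 3 × 300000 / 52 = 900000 / 52
= 17307.7 ms


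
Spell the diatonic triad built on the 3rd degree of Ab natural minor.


Ab natural minor scale: Ab Bb Cb Db Eb Fb Gb
Diatonic triad on degree 3 stacks scale notes 3, 5, 7: Cb Eb Gb
Cb→Eb = 4 semitones; Cb→Gb = 7 semitones → major triad
= Cb Eb Gb (major)


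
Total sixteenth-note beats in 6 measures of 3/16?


Time signature 3/16: the bottom number 16 means the sixteenth note gets one count
The top number 3 means 3 sixteenth-note beats per measure
Total = 3 × 6 measures
= 18 sixteenth-note beats


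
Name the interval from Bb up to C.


Solution.
Letter names: B → C spans 2 letter names → a 2nd
Semitones: Bb → C = 2 half-steps
A 2nd of 2 semitones is a major 2nd
= major 2nd


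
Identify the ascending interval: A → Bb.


Letter names: A → B spans 2 letter names → a 2nd
Semitones: A → Bb = 1 half-step
A 2nd of 1 semitone is a minor 2nd
= minor 2nd


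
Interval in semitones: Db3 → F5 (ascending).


Let's work it out.
Absolute semitone position = octave×12 + chromatic position
Db3: 3×12 + 1 = 37
F5: 5×12 + 5 = 65
Difference = 65 - 37 = 28
= 28 semitones


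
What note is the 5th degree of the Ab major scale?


Let's work it out.
Major scale pattern: W-W-H-W-W-W-H (2-2-1-2-2-2-1 semitones)
Starting from Ab:
  Ab + 2 semitones → Bb
  Bb + 2 semitones → C
  C + 1 semitone → Db
  Db + 2 semitones → Eb
  Eb + 2 semitones → F
  F + 2 semitones → G
  G + 1 semitone → Ab
Scale: Ab Bb C Db Eb F G
Degree 5 = Eb


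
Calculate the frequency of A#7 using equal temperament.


Reasoning:
f = 440 × 2^(n/12) where n = semitones from A4
A#7: 37 semitones from A4
f = 440 × 2^(37/12)
f = 3729.31 Hz


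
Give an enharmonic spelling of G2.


Working:
Enharmonic notes sound the same pitch but are spelled with different letter names
G and Abb name the same pitch class
= Abb2


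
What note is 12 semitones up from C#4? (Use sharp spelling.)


C#4: chromatic position 1 in octave 4 → absolute = 4×12 + 1 = 49
Transpose up 12: 49 + 12 = 61
61 = 5×12 + 1 → C# in octave 5
Result = C#5


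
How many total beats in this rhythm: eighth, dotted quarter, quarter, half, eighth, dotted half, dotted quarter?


Beat values:
  eighth = 0.5 beats
  dotted quarter = 1.5 beats
  quarter = 1 beat
  half = 2 beats
  eighth = 0.5 beats
  dotted half = 3 beats
  dotted quarter = 1.5 beats
Sum = 0.5 + 1.5 + 1 + 2 + 0.5 + 3 + 1.5
= 10 beats


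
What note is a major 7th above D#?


Solution.
A 7th spans 7 letter names, so from D we land on C
A major 7th = 11 semitones above D#
Spell C at that pitch: C##
= C##


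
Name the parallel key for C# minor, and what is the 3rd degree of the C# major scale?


Solution.
Parallel keys share the same tonic but differ in mode
C# minor → parallel is C# major
C# major scale: C# D# E# F# G# A# B#
= C# major; 3rd degree = E#


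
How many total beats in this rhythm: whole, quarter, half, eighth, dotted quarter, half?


Step by step:
Beat values:
  whole = 4 beats
  quarter = 1 beat
  half = 2 beats
  eighth = 0.5 beats
  dotted quarter = 1.5 beats
  half = 2 beats
Sum = 4 + 1 + 2 + 0.5 + 1.5 + 2
= 11 beats


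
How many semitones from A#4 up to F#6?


Reasoning:
Absolute semitone position = octave×12 + chromatic position
A#4: 4×12 + 10 = 58
F#6: 6×12 + 6 = 78
Difference = 78 - 58 = 20
= 20 semitones


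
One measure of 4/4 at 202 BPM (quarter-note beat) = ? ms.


Step by step:
Quarter-note beat duration = 60000 / 202 ms
Beats per measure (4/4) = 4
One measure = 4 × 60000 / 202 = 240000 / 202 ms
= 1188.1 ms


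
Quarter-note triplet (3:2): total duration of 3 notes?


Triplet: 3 notes occupy the space of 2 quarter notes
Space = 2 × 1 = 2 beats
Each triplet note = 2 / 3 = 2/3 beats
3 notes = 3 × 2/3 = 2
= 2 beats


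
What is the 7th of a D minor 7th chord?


Reasoning:
Minor 7th chord = root + minor 3rd + perfect 5th + minor 7th
Seventh chords stack in thirds, so the letter names are D-F-A-C
Root: D
Minor 3rd above D: F
Perfect 5th above D: A
Minor 7th above D: C
The 7th = C


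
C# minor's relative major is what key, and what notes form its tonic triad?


Solution.
The relative major shares the key signature and is a minor 3rd above the minor tonic
A minor 3rd above C# is E
→ relative major of C# minor is E major
Tonic triad of E major = root + major 3rd + perfect 5th = E G# B
= E major; triad = E G# B


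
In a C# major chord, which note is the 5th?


Major triad = root + major 3rd (4 semitones) + perfect 5th (7 semitones)
A triad on C# stacks thirds, so the chord tones use letter names C-E-G
Root: C#
Major 3rd above C#: E#
Perfect 5th above C#: G#
The 5th = G#


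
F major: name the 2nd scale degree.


Solution.
Major scale pattern: W-W-H-W-W-W-H (2-2-1-2-2-2-1 semitones)
Starting from F:
  F + 2 semitones → G
  G + 2 semitones → A
  A + 1 semitone → Bb
  Bb + 2 semitones → C
  C + 2 semitones → D
  D + 2 semitones → E
  E + 1 semitone → F
Scale: F G A Bb C D E
Degree 2 = G


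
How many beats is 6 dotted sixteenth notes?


Step by step:
Base sixteenth note = 1/4 beats
Dot 1 adds half the previous value: +1/8
One dotted sixteenth = 1/4 + 1/8 = 3/8
6 of them = 6 × 3/8 = 9/4
= 9/4 beats


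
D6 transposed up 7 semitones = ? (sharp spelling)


Let's work it out.
D6: chromatic position 2 in octave 6 → absolute = 6×12 + 2 = 74
Transpose up 7: 74 + 7 = 81
81 = 6×12 + 9 → A in octave 6
Result = A6


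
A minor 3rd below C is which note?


Let's work it out.
A 3rd spans 3 letter names, so from C we land on A
A minor 3rd = 3 semitones below C
Spell A at that pitch: A
= A


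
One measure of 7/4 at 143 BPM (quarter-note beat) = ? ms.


Reasoning:
Quarter-note beat duration = 60000 / 143 ms
Beats per measure (7/4) = 7
One measure = 7 × 60000 / 143 = 420000 / 143 ms
= 2937.1 ms


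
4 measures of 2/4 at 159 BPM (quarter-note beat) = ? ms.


Let's work it out.
Quarter-note beat duration = 60000 / 159 ms
Beats per measure (2/4) = 2
One measure = 2 × 60000 / 159 = 120000 / 159 ms
4 measures = 4 × 120000 / 159 = 480000 / 159
= 3018.9 ms


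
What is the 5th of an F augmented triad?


Let's work it out.
Augmented triad = root + major 3rd (4 semitones) + augmented 5th (8 semitones)
A triad on F stacks thirds, so the chord tones use letter names F-A-C
Root: F
Major 3rd above F: A
Augmented 5th above F: C#
The 5th = C#


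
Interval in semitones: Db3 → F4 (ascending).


Absolute semitone position = octave×12 + chromatic position
Db3: 3×12 + 1 = 37
F4: 4×12 + 5 = 53
Difference = 53 - 37 = 16
= 16 semitones


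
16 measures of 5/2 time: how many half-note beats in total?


Let's work it out.
Time signature 5/2: the bottom number 2 means the half note gets one count
The top number 5 means 5 half-note beats per measure
Total = 5 × 16 measures
= 80 half-note beats


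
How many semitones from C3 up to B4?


Working:
Absolute semitone position = octave×12 + chromatic position
C3: 3×12 + 0 = 36
B4: 4×12 + 11 = 59
Difference = 59 - 36 = 23
= 23 semitones


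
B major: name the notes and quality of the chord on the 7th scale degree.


B major scale: B C# D# E F# G# A#
Diatonic triad on degree 7 stacks scale notes 7, 2, 4: A# C# E
A#→C# = 3 semitones; A#→E = 6 semitones → diminished triad
= A# C# E (diminished)


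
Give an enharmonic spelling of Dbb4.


Enharmonic notes sound the same pitch but are spelled with different letter names
Dbb and C name the same pitch class
= C4


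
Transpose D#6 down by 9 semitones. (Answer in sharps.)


Working:
D#6: chromatic position 3 in octave 6 → absolute = 6×12 + 3 = 75
Transpose down 9: 75 - 9 = 66
66 = 5×12 + 6 → F# in octave 5
Result = F#5


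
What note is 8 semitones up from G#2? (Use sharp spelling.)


G#2: chromatic position 8 in octave 2 → absolute = 2×12 + 8 = 32
Transpose up 8: 32 + 8 = 40
40 = 3×12 + 4 → E in octave 3
Result = E3


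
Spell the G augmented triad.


Reasoning:
Augmented triad = root + major 3rd (4 semitones) + augmented 5th (8 semitones)
A triad on G stacks thirds, so the chord tones use letter names G-B-D
Root: G
Major 3rd above G: B
Augmented 5th above G: D#
Chord = G B D#


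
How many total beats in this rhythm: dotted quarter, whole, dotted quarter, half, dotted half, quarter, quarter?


Let's work it out.
Beat values:
  dotted quarter = 1.5 beats
  whole = 4 beats
  dotted quarter = 1.5 beats
  half = 2 beats
  dotted half = 3 beats
  quarter = 1 beat
  quarter = 1 beat
Sum = 1.5 + 4 + 1.5 + 2 + 3 + 1 + 1
= 14 beats


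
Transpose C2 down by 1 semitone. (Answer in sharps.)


Reasoning:
C2: chromatic position 0 in octave 2 → absolute = 2×12 + 0 = 24
Transpose down 1: 24 - 1 = 23
23 = 1×12 + 11 → B in octave 1
Result = B1


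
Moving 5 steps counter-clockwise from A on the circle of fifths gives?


Reasoning:
Each counter-clockwise step moves down a perfect 5th (= up a perfect 4th)
From A: A → D → G → C → F → Bb
= Bb


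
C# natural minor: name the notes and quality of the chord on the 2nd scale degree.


Reasoning:
C# natural minor scale: C# D# E F# G# A B
Diatonic triad on degree 2 stacks scale notes 2, 4, 6: D# F# A
D#→F# = 3 semitones; D#→A = 6 semitones → diminished triad
= D# F# A (diminished)


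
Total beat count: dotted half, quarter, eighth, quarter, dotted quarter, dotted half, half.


Let's work it out.
Beat values:
  dotted half = 3 beats
  quarter = 1 beat
  eighth = 0.5 beats
  quarter = 1 beat
  dotted quarter = 1.5 beats
  dotted half = 3 beats
  half = 2 beats
Sum = 3 + 1 + 0.5 + 1 + 1.5 + 3 + 2
= 12 beats


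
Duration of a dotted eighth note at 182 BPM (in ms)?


Step by step:
One quarter-note beat = 60000 / BPM = 60000 / 182 ms
Dotted eighth note = 3/4 × quarter note
Duration = 3/4 × 60000 / 182 = 45000 / 182
= 247.3 ms


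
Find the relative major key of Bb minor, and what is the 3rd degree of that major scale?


Solution.
The relative major shares the key signature and is a minor 3rd above the minor tonic
A minor 3rd above Bb is Db
→ relative major of Bb minor is Db major
Db major scale: Db Eb F Gb Ab Bb C
= Db major; 3rd degree = F


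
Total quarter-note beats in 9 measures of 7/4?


Let's work it out.
Time signature 7/4: the bottom number 4 means the quarter note gets one count
The top number 7 means 7 quarter-note beats per measure
Total = 7 × 9 measures
= 63 quarter-note beats


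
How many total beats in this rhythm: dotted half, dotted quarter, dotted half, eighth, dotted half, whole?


Step by step:
Beat values:
  dotted half = 3 beats
  dotted quarter = 1.5 beats
  dotted half = 3 beats
  eighth = 0.5 beats
  dotted half = 3 beats
  whole = 4 beats
Sum = 3 + 1.5 + 3 + 0.5 + 3 + 4
= 15 beats


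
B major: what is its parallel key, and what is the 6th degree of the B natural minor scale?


Parallel keys share the same tonic but differ in mode
B major → parallel is B minor
B natural minor scale: B C# D E F# G A
= B minor; 6th degree = G


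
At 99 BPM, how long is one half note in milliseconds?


Step by step:
One quarter-note beat = 60000 / BPM = 60000 / 99 ms
Half note = 2 × quarter note
Duration = 2 × 60000 / 99 = 120000 / 99
= 1212.1 ms


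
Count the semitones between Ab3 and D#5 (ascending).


Working:
Absolute semitone position = octave×12 + chromatic position
Ab3: 3×12 + 8 = 44
D#5: 5×12 + 3 = 63
Difference = 63 - 44 = 19
= 19 semitones


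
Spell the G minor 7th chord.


Reasoning:
Minor 7th chord = root + minor 3rd + perfect 5th + minor 7th
Seventh chords stack in thirds, so the letter names are G-B-D-F
Root: G
Minor 3rd above G: Bb
Perfect 5th above G: D
Minor 7th above G: F
Chord = G Bb D F


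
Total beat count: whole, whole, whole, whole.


Beat values:
  whole = 4 beats
  whole = 4 beats
  whole = 4 beats
  whole = 4 beats
Sum = 4 + 4 + 4 + 4
= 16 beats


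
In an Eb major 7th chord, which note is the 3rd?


Solution.
Major 7th chord = root + major 3rd + perfect 5th + major 7th
Seventh chords stack in thirds, so the letter names are E-G-B-D
Root: Eb
Major 3rd above Eb: G
Perfect 5th above Eb: Bb
Major 7th above Eb: D
The 3rd = G


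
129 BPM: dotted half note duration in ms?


Working:
One quarter-note beat = 60000 / BPM = 60000 / 129 ms
Dotted half note = 3 × quarter note
Duration = 3 × 60000 / 129 = 180000 / 129
= 1395.3 ms


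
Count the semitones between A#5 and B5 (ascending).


Solution.
Absolute semitone position = octave×12 + chromatic position
A#5: 5×12 + 10 = 70
B5: 5×12 + 11 = 71
Difference = 71 - 70 = 1
= 1 semitone


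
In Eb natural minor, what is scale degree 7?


Natural minor scale pattern: W-H-W-W-H-W-W (2-1-2-2-1-2-2 semitones)
Starting from Eb:
  Eb + 2 semitones → F
  F + 1 semitone → Gb
  Gb + 2 semitones → Ab
  Ab + 2 semitones → Bb
  Bb + 1 semitone → Cb
  Cb + 2 semitones → Db
  Db + 2 semitones → Eb
Scale: Eb F Gb Ab Bb Cb Db
Degree 7 = Db


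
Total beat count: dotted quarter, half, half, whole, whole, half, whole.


Let's work it out.
Beat values:
  dotted quarter = 1.5 beats
  half = 2 beats
  half = 2 beats
  whole = 4 beats
  whole = 4 beats
  half = 2 beats
  whole = 4 beats
Sum = 1.5 + 2 + 2 + 4 + 4 + 2 + 4
= 19.5 beats


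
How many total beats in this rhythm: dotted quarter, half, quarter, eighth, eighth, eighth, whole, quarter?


Step by step:
Beat values:
  dotted quarter = 1.5 beats
  half = 2 beats
  quarter = 1 beat
  eighth = 0.5 beats
  eighth = 0.5 beats
  eighth = 0.5 beats
  whole = 4 beats
  quarter = 1 beat
Sum = 1.5 + 2 + 1 + 0.5 + 0.5 + 0.5 + 4 + 1
= 11 beats


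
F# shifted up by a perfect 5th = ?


Step by step:
perfect 5th: 5 letter names, 7 semitones
Letter: F + 4 → C
Pitch: F# + 7 semitones, spelled as a C → C#
= C#


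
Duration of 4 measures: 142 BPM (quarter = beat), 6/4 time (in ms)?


Working:
Quarter-note beat duration = 60000 / 142 ms
Beats per measure (6/4) = 6
One measure = 6 × 60000 / 142 = 360000 / 142 ms
4 measures = 4 × 360000 / 142 = 1440000 / 142
= 10140.8 ms


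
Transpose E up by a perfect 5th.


Step by step:
perfect 5th: 5 letter names, 7 semitones
Letter: E + 4 → B
Pitch: E + 7 semitones, spelled as a B → B
= B


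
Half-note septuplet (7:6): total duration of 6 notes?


Solution.
Septuplet: 7 notes occupy the space of 6 half notes
Space = 6 × 2 = 12 beats
Each septuplet note = 12 / 7 = 12/7 beats
6 notes = 6 × 12/7 = 72/7
= 72/7 beats


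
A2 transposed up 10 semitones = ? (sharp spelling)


Working:
A2: chromatic position 9 in octave 2 → absolute = 2×12 + 9 = 33
Transpose up 10: 33 + 10 = 43
43 = 3×12 + 7 → G in octave 3
Result = G3


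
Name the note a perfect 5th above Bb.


Let's work it out.
A 5th spans 5 letter names, so from B we land on F
A perfect 5th = 7 semitones above Bb
Spell F at that pitch: F
= F


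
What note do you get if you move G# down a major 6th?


Step by step:
major 6th: 6 letter names, 9 semitones
Letter: G - 5 → B
Pitch: G# - 9 semitones, spelled as a B → B
= B


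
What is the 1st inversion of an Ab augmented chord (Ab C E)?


Root position: Ab C E
1st inversion: move root up an octave
Bass note: C
Notes (bottom to top) = C E Ab


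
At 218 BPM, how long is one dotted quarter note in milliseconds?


Reasoning:
One quarter-note beat = 60000 / BPM = 60000 / 218 ms
Dotted quarter note = 3/2 × quarter note
Duration = 3/2 × 60000 / 218 = 90000 / 218
= 412.8 ms


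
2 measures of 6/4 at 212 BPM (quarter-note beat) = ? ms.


Reasoning:
Quarter-note beat duration = 60000 / 212 ms
Beats per measure (6/4) = 6
One measure = 6 × 60000 / 212 = 360000 / 212 ms
2 measures = 2 × 360000 / 212 = 720000 / 212
= 3396.2 ms


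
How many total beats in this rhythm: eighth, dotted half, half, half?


Step by step:
Beat values:
  eighth = 0.5 beats
  dotted half = 3 beats
  half = 2 beats
  half = 2 beats
Sum = 0.5 + 3 + 2 + 2
= 7.5 beats


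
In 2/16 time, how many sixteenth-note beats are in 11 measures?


Solution.
Time signature 2/16: the bottom number 16 means the sixteenth note gets one count
The top number 2 means 2 sixteenth-note beats per measure
Total = 2 × 11 measures
= 22 sixteenth-note beats


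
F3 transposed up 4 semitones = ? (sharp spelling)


Reasoning:
F3: chromatic position 5 in octave 3 → absolute = 3×12 + 5 = 41
Transpose up 4: 41 + 4 = 45
45 = 3×12 + 9 → A in octave 3
Result = A3


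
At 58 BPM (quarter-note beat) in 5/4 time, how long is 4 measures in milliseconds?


Let's work it out.
Quarter-note beat duration = 60000 / 58 ms
Beats per measure (5/4) = 5
One measure = 5 × 60000 / 58 = 300000 / 58 ms
4 measures = 4 × 300000 / 58 = 1200000 / 58
= 20689.7 ms


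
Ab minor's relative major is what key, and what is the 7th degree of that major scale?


Let's work it out.
The relative major shares the key signature and is a minor 3rd above the minor tonic
A minor 3rd above Ab is Cb
→ relative major of Ab minor is Cb major
Cb major scale: Cb Db Eb Fb Gb Ab Bb
= Cb major; 7th degree = Bb


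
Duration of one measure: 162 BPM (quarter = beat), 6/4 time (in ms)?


Reasoning:
Quarter-note beat duration = 60000 / 162 ms
Beats per measure (6/4) = 6
One measure = 6 × 60000 / 162 = 360000 / 162 ms
= 2222.2 ms


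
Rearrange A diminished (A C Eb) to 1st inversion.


Solution.
Root position: A C Eb
1st inversion: move root up an octave
Bass note: C
Notes (bottom to top) = C Eb A


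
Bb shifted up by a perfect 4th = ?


Working:
perfect 4th: 4 letter names, 5 semitones
Letter: B + 3 → E
Pitch: Bb + 5 semitones, spelled as an E → Eb
= Eb


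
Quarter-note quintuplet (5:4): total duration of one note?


Reasoning:
Quintuplet: 5 notes occupy the space of 4 quarter notes
Space = 4 × 1 = 4 beats
Each quintuplet note = 4 / 5 = 4/5 beats
= 4/5 beats


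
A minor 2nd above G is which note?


Solution.
A 2nd spans 2 letter names, so from G we land on A
A minor 2nd = 1 semitone above G
Spell A at that pitch: Ab
= Ab


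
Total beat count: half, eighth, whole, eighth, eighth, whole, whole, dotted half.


Step by step:
Beat values:
  half = 2 beats
  eighth = 0.5 beats
  whole = 4 beats
  eighth = 0.5 beats
  eighth = 0.5 beats
  whole = 4 beats
  whole = 4 beats
  dotted half = 3 beats
Sum = 2 + 0.5 + 4 + 0.5 + 0.5 + 4 + 4 + 3
= 18.5 beats


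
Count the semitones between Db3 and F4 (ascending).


Absolute semitone position = octave×12 + chromatic position
Db3: 3×12 + 1 = 37
F4: 4×12 + 5 = 53
Difference = 53 - 37 = 16
= 16 semitones


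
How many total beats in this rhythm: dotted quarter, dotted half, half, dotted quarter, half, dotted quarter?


Step by step:
Beat values:
  dotted quarter = 1.5 beats
  dotted half = 3 beats
  half = 2 beats
  dotted quarter = 1.5 beats
  half = 2 beats
  dotted quarter = 1.5 beats
Sum = 1.5 + 3 + 2 + 1.5 + 2 + 1.5
= 11.5 beats


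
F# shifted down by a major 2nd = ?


Let's work it out.
major 2nd: 2 letter names, 2 semitones
Letter: F - 1 → E
Pitch: F# - 2 semitones, spelled as an E → E
= E


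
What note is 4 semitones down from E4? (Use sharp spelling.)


Let's work it out.
E4: chromatic position 4 in octave 4 → absolute = 4×12 + 4 = 52
Transpose down 4: 52 - 4 = 48
48 = 4×12 + 0 → C in octave 4
Result = C4


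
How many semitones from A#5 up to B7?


Step by step:
Absolute semitone position = octave×12 + chromatic position
A#5: 5×12 + 10 = 70
B7: 7×12 + 11 = 95
Difference = 95 - 70 = 25
= 25 semitones


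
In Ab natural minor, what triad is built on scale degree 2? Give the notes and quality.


Working:
Ab natural minor scale: Ab Bb Cb Db Eb Fb Gb
Diatonic triad on degree 2 stacks scale notes 2, 4, 6: Bb Db Fb
Bb→Db = 3 semitones; Bb→Fb = 6 semitones → diminished triad
= Bb Db Fb (diminished)


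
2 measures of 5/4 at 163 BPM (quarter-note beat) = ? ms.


Solution.
Quarter-note beat duration = 60000 / 163 ms
Beats per measure (5/4) = 5
One measure = 5 × 60000 / 163 = 300000 / 163 ms
2 measures = 2 × 300000 / 163 = 600000 / 163
= 3681.0 ms


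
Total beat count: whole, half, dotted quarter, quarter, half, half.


Reasoning:
Beat values:
  whole = 4 beats
  half = 2 beats
  dotted quarter = 1.5 beats
  quarter = 1 beat
  half = 2 beats
  half = 2 beats
Sum = 4 + 2 + 1.5 + 1 + 2 + 2
= 12.5 beats


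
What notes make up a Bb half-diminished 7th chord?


Solution.
Half-diminished 7th chord = root + minor 3rd + diminished 5th + minor 7th
Seventh chords stack in thirds, so the letter names are B-D-F-A
Root: Bb
Minor 3rd above Bb: Db
Diminished 5th above Bb: Fb
Minor 7th above Bb: Ab
Chord = Bb Db Fb Ab


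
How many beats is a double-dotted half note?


Reasoning:
Base half note = 2 beats
Dot 1 adds half the previous value: +1
Dot 2 adds half the previous value: +1/2
One double-dotted half = 2 + 1 + 1/2 = 7/2
= 7/2 beats


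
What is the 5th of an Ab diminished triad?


Working:
Diminished triad = root + minor 3rd (3 semitones) + diminished 5th (6 semitones)
A triad on Ab stacks thirds, so the chord tones use letter names A-C-E
Root: Ab
Minor 3rd above Ab: Cb
Diminished 5th above Ab: Ebb
The 5th = Ebb


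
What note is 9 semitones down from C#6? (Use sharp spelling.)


Let's work it out.
C#6: chromatic position 1 in octave 6 → absolute = 6×12 + 1 = 73
Transpose down 9: 73 - 9 = 64
64 = 5×12 + 4 → E in octave 5
Result = E5


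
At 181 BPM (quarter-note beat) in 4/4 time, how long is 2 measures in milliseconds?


Quarter-note beat duration = 60000 / 181 ms
Beats per measure (4/4) = 4
One measure = 4 × 60000 / 181 = 240000 / 181 ms
2 measures = 2 × 240000 / 181 = 480000 / 181
= 2651.9 ms


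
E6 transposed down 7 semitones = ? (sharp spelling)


Step by step:
E6: chromatic position 4 in octave 6 → absolute = 6×12 + 4 = 76
Transpose down 7: 76 - 7 = 69
69 = 5×12 + 9 → A in octave 5
Result = A5


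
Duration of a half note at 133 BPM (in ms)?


Reasoning:
One quarter-note beat = 60000 / BPM = 60000 / 133 ms
Half note = 2 × quarter note
Duration = 2 × 60000 / 133 = 120000 / 133
= 902.3 ms


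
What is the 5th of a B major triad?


Reasoning:
Major triad = root + major 3rd (4 semitones) + perfect 5th (7 semitones)
A triad on B stacks thirds, so the chord tones use letter names B-D-F
Root: B
Major 3rd above B: D#
Perfect 5th above B: F#
The 5th = F#


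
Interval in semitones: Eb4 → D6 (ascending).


Absolute semitone position = octave×12 + chromatic position
Eb4: 4×12 + 3 = 51
D6: 6×12 + 2 = 74
Difference = 74 - 51 = 23
= 23 semitones


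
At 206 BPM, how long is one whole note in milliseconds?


Reasoning:
One quarter-note beat = 60000 / BPM = 60000 / 206 ms
Whole note = 4 × quarter note
Duration = 4 × 60000 / 206 = 240000 / 206
= 1165.0 ms


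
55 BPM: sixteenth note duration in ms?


Working:
One quarter-note beat = 60000 / BPM = 60000 / 55 ms
Sixteenth note = 1/4 × quarter note
Duration = 1/4 × 60000 / 55 = 15000 / 55
= 272.7 ms


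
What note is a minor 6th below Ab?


Solution.
A 6th spans 6 letter names, so from A we land on C
A minor 6th = 8 semitones below Ab
Spell C at that pitch: C
= C


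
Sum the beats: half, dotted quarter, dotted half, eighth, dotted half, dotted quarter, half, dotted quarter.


Solution.
Beat values:
  half = 2 beats
  dotted quarter = 1.5 beats
  dotted half = 3 beats
  eighth = 0.5 beats
  dotted half = 3 beats
  dotted quarter = 1.5 beats
  half = 2 beats
  dotted quarter = 1.5 beats
Sum = 2 + 1.5 + 3 + 0.5 + 3 + 1.5 + 2 + 1.5
= 15 beats


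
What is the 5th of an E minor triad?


Solution.
Minor triad = root + minor 3rd (3 semitones) + perfect 5th (7 semitones)
A triad on E stacks thirds, so the chord tones use letter names E-G-B
Root: E
Minor 3rd above E: G
Perfect 5th above E: B
The 5th = B


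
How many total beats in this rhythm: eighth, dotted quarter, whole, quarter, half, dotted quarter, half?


Beat values:
  eighth = 0.5 beats
  dotted quarter = 1.5 beats
  whole = 4 beats
  quarter = 1 beat
  half = 2 beats
  dotted quarter = 1.5 beats
  half = 2 beats
Sum = 0.5 + 1.5 + 4 + 1 + 2 + 1.5 + 2
= 12.5 beats


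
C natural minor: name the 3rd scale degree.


Reasoning:
Natural minor scale pattern: W-H-W-W-H-W-W (2-1-2-2-1-2-2 semitones)
Starting from C:
  C + 2 semitones → D
  D + 1 semitone → Eb
  Eb + 2 semitones → F
  F + 2 semitones → G
  G + 1 semitone → Ab
  Ab + 2 semitones → Bb
  Bb + 2 semitones → C
Scale: C D Eb F G Ab Bb
Degree 3 = Eb


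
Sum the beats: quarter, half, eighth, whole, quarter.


Step by step:
Beat values:
  quarter = 1 beat
  half = 2 beats
  eighth = 0.5 beats
  whole = 4 beats
  quarter = 1 beat
Sum = 1 + 2 + 0.5 + 4 + 1
= 8.5 beats


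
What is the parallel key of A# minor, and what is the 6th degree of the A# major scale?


Let's work it out.
Parallel keys share the same tonic but differ in mode
A# minor → parallel is A# major
A# major scale: A# B# C## D# E# F## G##
= A# major; 6th degree = F##


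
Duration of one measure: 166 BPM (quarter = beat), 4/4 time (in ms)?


Working:
Quarter-note beat duration = 60000 / 166 ms
Beats per measure (4/4) = 4
One measure = 4 × 60000 / 166 = 240000 / 166 ms
= 1445.8 ms


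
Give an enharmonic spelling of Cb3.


Let's work it out.
Enharmonic notes sound the same pitch but are spelled with different letter names
Cb and B name the same pitch class
Octave numbers change at C, so Cb3 = B2
= B2


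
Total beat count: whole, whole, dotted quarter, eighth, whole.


Reasoning:
Beat values:
  whole = 4 beats
  whole = 4 beats
  dotted quarter = 1.5 beats
  eighth = 0.5 beats
  whole = 4 beats
Sum = 4 + 4 + 1.5 + 0.5 + 4
= 14 beats


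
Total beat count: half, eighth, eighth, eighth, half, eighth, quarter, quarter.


Beat values:
  half = 2 beats
  eighth = 0.5 beats
  eighth = 0.5 beats
  eighth = 0.5 beats
  half = 2 beats
  eighth = 0.5 beats
  quarter = 1 beat
  quarter = 1 beat
Sum = 2 + 0.5 + 0.5 + 0.5 + 2 + 0.5 + 1 + 1
= 8 beats


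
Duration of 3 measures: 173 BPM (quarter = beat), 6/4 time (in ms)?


Quarter-note beat duration = 60000 / 173 ms
Beats per measure (6/4) = 6
One measure = 6 × 60000 / 173 = 360000 / 173 ms
3 measures = 3 × 360000 / 173 = 1080000 / 173
= 6242.8 ms


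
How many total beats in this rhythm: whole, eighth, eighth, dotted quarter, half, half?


Let's work it out.
Beat values:
  whole = 4 beats
  eighth = 0.5 beats
  eighth = 0.5 beats
  dotted quarter = 1.5 beats
  half = 2 beats
  half = 2 beats
Sum = 4 + 0.5 + 0.5 + 1.5 + 2 + 2
= 10.5 beats


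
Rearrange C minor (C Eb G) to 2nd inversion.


Step by step:
Root position: C Eb G
2nd inversion: move root and 3rd up an octave
Bass note: G
Notes (bottom to top) = G C Eb


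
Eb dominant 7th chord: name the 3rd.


Solution.
Dominant 7th chord = root + major 3rd + perfect 5th + minor 7th
Seventh chords stack in thirds, so the letter names are E-G-B-D
Root: Eb
Major 3rd above Eb: G
Perfect 5th above Eb: Bb
Minor 7th above Eb: Db
The 3rd = G


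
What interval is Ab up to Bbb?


Letter names: A → B spans 2 letter names → a 2nd
Semitones: Ab → Bbb = 1 half-step
A 2nd of 1 semitone is a minor 2nd
= minor 2nd


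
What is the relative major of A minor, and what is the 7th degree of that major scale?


Solution.
The relative major shares the key signature and is a minor 3rd above the minor tonic
A minor 3rd above A is C
→ relative major of A minor is C major
C major scale: C D E F G A B
= C major; 7th degree = B


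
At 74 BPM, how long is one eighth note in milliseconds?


Step by step:
One quarter-note beat = 60000 / BPM = 60000 / 74 ms
Eighth note = 1/2 × quarter note
Duration = 1/2 × 60000 / 74 = 30000 / 74
= 405.4 ms


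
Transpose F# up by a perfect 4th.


Step by step:
perfect 4th: 4 letter names, 5 semitones
Letter: F + 3 → B
Pitch: F# + 5 semitones, spelled as a B → B
= B


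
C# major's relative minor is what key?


Let's work it out.
The relative minor shares the major's key signature and starts on its 6th degree
6th degree = a major 6th above the tonic; a major 6th above C# is A#
→ relative minor of C# major is A# minor
= A# minor


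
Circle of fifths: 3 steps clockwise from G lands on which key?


Solution.
Each clockwise step on the circle of fifths moves up a perfect 5th
From G: G → D → A → E
= E


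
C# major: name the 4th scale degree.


Major scale pattern: W-W-H-W-W-W-H (2-2-1-2-2-2-1 semitones)
Starting from C#:
  C# + 2 semitones → D#
  D# + 2 semitones → E#
  E# + 1 semitone → F#
  F# + 2 semitones → G#
  G# + 2 semitones → A#
  A# + 2 semitones → B#
  B# + 1 semitone → C#
Scale: C# D# E# F# G# A# B#
Degree 4 = F#


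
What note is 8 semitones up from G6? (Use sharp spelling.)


G6: chromatic position 7 in octave 6 → absolute = 6×12 + 7 = 79
Transpose up 8: 79 + 8 = 87
87 = 7×12 + 3 → D# in octave 7
Result = D#7


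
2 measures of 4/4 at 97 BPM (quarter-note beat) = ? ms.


Step by step:
Quarter-note beat duration = 60000 / 97 ms
Beats per measure (4/4) = 4
One measure = 4 × 60000 / 97 = 240000 / 97 ms
2 measures = 2 × 240000 / 97 = 480000 / 97
= 4948.5 ms


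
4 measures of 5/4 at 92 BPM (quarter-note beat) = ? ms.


Quarter-note beat duration = 60000 / 92 ms
Beats per measure (5/4) = 5
One measure = 5 × 60000 / 92 = 300000 / 92 ms
4 measures = 4 × 300000 / 92 = 1200000 / 92
= 13043.5 ms


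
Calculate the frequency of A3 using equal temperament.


Let's work it out.
f = 440 × 2^(n/12) where n = semitones from A4
A3: -12 semitones from A4
f = 440 × 2^(-12/12)
f = 220.00 Hz


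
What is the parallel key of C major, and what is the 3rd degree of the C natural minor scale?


Parallel keys share the same tonic but differ in mode
C major → parallel is C minor
C natural minor scale: C D Eb F G Ab Bb
= C minor; 3rd degree = Eb


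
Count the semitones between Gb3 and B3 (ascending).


Absolute semitone position = octave×12 + chromatic position
Gb3: 3×12 + 6 = 42
B3: 3×12 + 11 = 47
Difference = 47 - 42 = 5
= 5 semitones


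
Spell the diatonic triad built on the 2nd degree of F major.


Solution.
F major scale: F G A Bb C D E
Diatonic triad on degree 2 stacks scale notes 2, 4, 6: G Bb D
G→Bb = 3 semitones; G→D = 7 semitones → minor triad
= G Bb D (minor)


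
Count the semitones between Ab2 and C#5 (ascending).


Step by step:
Absolute semitone position = octave×12 + chromatic position
Ab2: 2×12 + 8 = 32
C#5: 5×12 + 1 = 61
Difference = 61 - 32 = 29
= 29 semitones


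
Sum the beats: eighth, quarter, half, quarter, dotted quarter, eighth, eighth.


Working:
Beat values:
  eighth = 0.5 beats
  quarter = 1 beat
  half = 2 beats
  quarter = 1 beat
  dotted quarter = 1.5 beats
  eighth = 0.5 beats
  eighth = 0.5 beats
Sum = 0.5 + 1 + 2 + 1 + 1.5 + 0.5 + 0.5
= 7 beats


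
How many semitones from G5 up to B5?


Absolute semitone position = octave×12 + chromatic position
G5: 5×12 + 7 = 67
B5: 5×12 + 11 = 71
Difference = 71 - 67 = 4
= 4 semitones


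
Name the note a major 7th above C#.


Solution.
A 7th spans 7 letter names, so from C we land on B
A major 7th = 11 semitones above C#
Spell B at that pitch: B#
= B#


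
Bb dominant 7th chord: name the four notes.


Working:
Dominant 7th chord = root + major 3rd + perfect 5th + minor 7th
Seventh chords stack in thirds, so the letter names are B-D-F-A
Root: Bb
Major 3rd above Bb: D
Perfect 5th above Bb: F
Minor 7th above Bb: Ab
Chord = Bb D F Ab


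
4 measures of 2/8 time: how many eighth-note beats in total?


Time signature 2/8: the bottom number 8 means the eighth note gets one count
The top number 2 means 2 eighth-note beats per measure
Total = 2 × 4 measures
= 8 eighth-note beats


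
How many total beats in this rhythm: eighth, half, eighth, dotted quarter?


Step by step:
Beat values:
  eighth = 0.5 beats
  half = 2 beats
  eighth = 0.5 beats
  dotted quarter = 1.5 beats
Sum = 0.5 + 2 + 0.5 + 1.5
= 4.5 beats


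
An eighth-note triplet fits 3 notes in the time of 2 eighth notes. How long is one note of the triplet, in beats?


Working:
Triplet: 3 notes occupy the space of 2 eighth notes
Space = 2 × 1/2 = 1 beat
Each triplet note = 1 / 3 = 1/3 beats
= 1/3 beats
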